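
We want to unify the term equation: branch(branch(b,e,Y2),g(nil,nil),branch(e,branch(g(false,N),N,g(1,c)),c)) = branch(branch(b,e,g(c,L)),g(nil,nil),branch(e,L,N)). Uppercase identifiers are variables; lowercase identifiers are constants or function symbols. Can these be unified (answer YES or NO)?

Decompose branch/3: branch(b,e,Y2) = branch(b,e,g(c,L)),  g(nil,nil) = g(nil,nil),  branch(e,branch(g(false,N),N,g(1,c)),c) = branch(e,L,N).
Decompose branch/3: b = b,  e = e,  Y2 = g(c,L).
Delete trivial equation b = b.
Delete trivial equation e = e.
Bind Y2 := g(c,L); no other remaining equation mentions Y2.
Delete trivial equation g(nil,nil) = g(nil,nil).
Decompose branch/3: e = e,  branch(g(false,N),N,g(1,c)) = L,  c = N.
Delete trivial equation e = e.
Bind L := branch(g(false,N),N,g(1,c)); no other remaining equation mentions L. Substituting into the earlier binding gives Y2 := g(c,branch(g(false,N),N,g(1,c))).
Bind N := c. Substituting into the earlier bindings gives Y2 := g(c,branch(g(false,c),c,g(1,c))), L := branch(g(false,c),c,g(1,c)).
No equations remain and no clash or occurs-check failure arose, so a unifier exists.

YES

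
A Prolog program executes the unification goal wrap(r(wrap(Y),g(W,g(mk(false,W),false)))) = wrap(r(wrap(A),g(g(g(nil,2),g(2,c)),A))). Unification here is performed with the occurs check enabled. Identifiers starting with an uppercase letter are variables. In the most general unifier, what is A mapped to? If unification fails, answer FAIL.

g(mk(false,g(g(nil,2),g(2,c))),false)

Decompose wrap/1: r(wrap(Y),g(W,g(mk(false,W),false))) = r(wrap(A),g(g(g(nil,2),g(2,c)),A)).
Decompose r/2: wrap(Y) = wrap(A),  g(W,g(mk(false,W),false)) = g(g(g(nil,2),g(2,c)),A).
Decompose wrap/1: Y = A.
Bind Y := A; no other remaining equation mentions Y.
Decompose g/2: W = g(g(nil,2),g(2,c)),  g(mk(false,W),false) = A.
Bind W := g(g(nil,2),g(2,c)); substituting into the remaining equation gives: g(mk(false,g(g(nil,2),g(2,c))),false) = A.
Bind A := g(mk(false,g(g(nil,2),g(2,c))),false). Substituting into the earlier binding gives Y := g(mk(false,g(g(nil,2),g(2,c))),false).
MGU = { Y -> g(mk(false,g(g(nil,2),g(2,c))),false), W -> g(g(nil,2),g(2,c)), A -> g(mk(false,g(g(nil,2),g(2,c))),false) }, so A -> g(mk(false,g(g(nil,2),g(2,c))),false).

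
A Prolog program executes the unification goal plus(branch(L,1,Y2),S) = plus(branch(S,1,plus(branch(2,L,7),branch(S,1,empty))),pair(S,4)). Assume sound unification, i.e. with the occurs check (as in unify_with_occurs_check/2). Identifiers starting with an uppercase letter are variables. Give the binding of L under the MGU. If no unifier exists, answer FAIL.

FAIL

Decompose plus/2: branch(L,1,Y2) = branch(S,1,plus(branch(2,L,7),branch(S,1,empty))),  S = pair(S,4).
Decompose branch/3: L = S,  1 = 1,  Y2 = plus(branch(2,L,7),branch(S,1,empty)).
Bind L := S; substituting into the one remaining equation that mentions L gives: Y2 = plus(branch(2,S,7),branch(S,1,empty)).
Delete trivial equation 1 = 1.
Bind Y2 := plus(branch(2,S,7),branch(S,1,empty)); no other remaining equation mentions Y2.
Occurs check fails: S occurs in pair(S,4); the equation S = pair(S,4) has no finite solution.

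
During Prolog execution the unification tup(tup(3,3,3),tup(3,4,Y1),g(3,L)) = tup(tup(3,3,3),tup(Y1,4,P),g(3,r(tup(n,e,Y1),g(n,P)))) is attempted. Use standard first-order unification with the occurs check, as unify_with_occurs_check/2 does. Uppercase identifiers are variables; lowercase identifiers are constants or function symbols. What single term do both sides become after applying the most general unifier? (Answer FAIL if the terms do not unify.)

tup(tup(3,3,3),tup(3,4,3),g(3,r(tup(n,e,3),g(n,3))))

Decompose tup/3: tup(3,3,3) = tup(3,3,3),  tup(3,4,Y1) = tup(Y1,4,P),  g(3,L) = g(3,r(tup(n,e,Y1),g(n,P))).
Delete trivial equation tup(3,3,3) = tup(3,3,3).
Decompose tup/3: 3 = Y1,  4 = 4,  Y1 = P.
Bind Y1 := 3; substituting into the 2 remaining equations that mention Y1 gives: 3 = P,  g(3,L) = g(3,r(tup(n,e,3),g(n,P))).
Delete trivial equation 4 = 4.
Bind P := 3; substituting into the remaining equation gives: g(3,L) = g(3,r(tup(n,e,3),g(n,3))).
Decompose g/2: 3 = 3,  L = r(tup(n,e,3),g(n,3)).
Delete trivial equation 3 = 3.
Bind L := r(tup(n,e,3),g(n,3)).
Applying the MGU to either side gives tup(tup(3,3,3),tup(3,4,3),g(3,r(tup(n,e,3),g(n,3)))).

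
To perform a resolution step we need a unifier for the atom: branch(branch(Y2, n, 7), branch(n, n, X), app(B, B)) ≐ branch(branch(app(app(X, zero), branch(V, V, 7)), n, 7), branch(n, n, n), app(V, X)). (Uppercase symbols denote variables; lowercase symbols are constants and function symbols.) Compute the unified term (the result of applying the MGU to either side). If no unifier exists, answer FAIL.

Decompose branch/3: branch(Y2, n, 7) ≐ branch(app(app(X, zero), branch(V, V, 7)), n, 7),  branch(n, n, X) ≐ branch(n, n, n),  app(B, B) ≐ app(V, X).
Decompose branch/3: Y2 ≐ app(app(X, zero), branch(V, V, 7)),  n ≐ n,  7 ≐ 7.
Bind Y2 := app(app(X, zero), branch(V, V, 7)); no other remaining equation mentions Y2.
Delete trivial equation n ≐ n.
Delete trivial equation 7 ≐ 7.
Decompose branch/3: n ≐ n,  n ≐ n,  X ≐ n.
Delete trivial equation n ≐ n.
Delete trivial equation n ≐ n.
Bind X := n; substituting into the remaining equation gives: app(B, B) ≐ app(V, n). Substituting into the earlier binding gives Y2 := app(app(n, zero), branch(V, V, 7)).
Decompose app/2: B ≐ V,  B ≐ n.
Bind B := V; substituting into the remaining equation gives: V ≐ n.
Bind V := n. Substituting into the earlier bindings gives Y2 := app(app(n, zero), branch(n, n, 7)), B := n.
Applying the MGU to either side gives branch(branch(app(app(n, zero), branch(n, n, 7)), n, 7), branch(n, n, n), app(n, n)).

branch(branch(app(app(n, zero), branch(n, n, 7)), n, 7), branch(n, n, n), app(n, n))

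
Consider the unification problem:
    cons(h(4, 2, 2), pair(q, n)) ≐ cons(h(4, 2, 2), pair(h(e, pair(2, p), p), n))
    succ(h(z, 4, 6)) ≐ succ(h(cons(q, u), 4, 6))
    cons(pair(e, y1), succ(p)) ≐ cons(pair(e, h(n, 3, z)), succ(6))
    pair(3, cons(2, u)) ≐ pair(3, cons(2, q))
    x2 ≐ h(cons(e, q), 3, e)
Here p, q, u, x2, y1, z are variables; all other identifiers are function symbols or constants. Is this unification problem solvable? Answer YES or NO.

YES

Decompose cons/2: h(4, 2, 2) ≐ h(4, 2, 2),  pair(q, n) ≐ pair(h(e, pair(2, p), p), n).
Delete trivial equation h(4, 2, 2) ≐ h(4, 2, 2).
Decompose pair/2: q ≐ h(e, pair(2, p), p),  n ≐ n.
Bind q := h(e, pair(2, p), p); substituting into the 3 remaining equations that mention q gives: succ(h(z, 4, 6)) ≐ succ(h(cons(h(e, pair(2, p), p), u), 4, 6)),  pair(3, cons(2, u)) ≐ pair(3, cons(2, h(e, pair(2, p), p))),  x2 ≐ h(cons(e, h(e, pair(2, p), p)), 3, e).
Delete trivial equation n ≐ n.
Decompose succ/1: h(z, 4, 6) ≐ h(cons(h(e, pair(2, p), p), u), 4, 6).
Decompose h/3: z ≐ cons(h(e, pair(2, p), p), u),  4 ≐ 4,  6 ≐ 6.
Bind z := cons(h(e, pair(2, p), p), u); substituting into the one remaining equation that mentions z gives: cons(pair(e, y1), succ(p)) ≐ cons(pair(e, h(n, 3, cons(h(e, pair(2, p), p), u))), succ(6)).
Delete trivial equation 4 ≐ 4.
Delete trivial equation 6 ≐ 6.
Decompose cons/2: pair(e, y1) ≐ pair(e, h(n, 3, cons(h(e, pair(2, p), p), u))),  succ(p) ≐ succ(6).
Decompose pair/2: e ≐ e,  y1 ≐ h(n, 3, cons(h(e, pair(2, p), p), u)).
Delete trivial equation e ≐ e.
Bind y1 := h(n, 3, cons(h(e, pair(2, p), p), u)); no other remaining equation mentions y1.
Decompose succ/1: p ≐ 6.
Bind p := 6; substituting into the remaining equations gives: pair(3, cons(2, u)) ≐ pair(3, cons(2, h(e, pair(2, 6), 6))),  x2 ≐ h(cons(e, h(e, pair(2, 6), 6)), 3, e). Substituting into the earlier bindings gives q := h(e, pair(2, 6), 6), z := cons(h(e, pair(2, 6), 6), u), y1 := h(n, 3, cons(h(e, pair(2, 6), 6), u)).
Decompose pair/2: 3 ≐ 3,  cons(2, u) ≐ cons(2, h(e, pair(2, 6), 6)).
Delete trivial equation 3 ≐ 3.
Decompose cons/2: 2 ≐ 2,  u ≐ h(e, pair(2, 6), 6).
Delete trivial equation 2 ≐ 2.
Bind u := h(e, pair(2, 6), 6); no other remaining equation mentions u. Substituting into the earlier bindings gives z := cons(h(e, pair(2, 6), 6), h(e, pair(2, 6), 6)), y1 := h(n, 3, cons(h(e, pair(2, 6), 6), h(e, pair(2, 6), 6))).
Bind x2 := h(cons(e, h(e, pair(2, 6), 6)), 3, e).
No equations remain and no clash or occurs-check failure arose, so a unifier exists.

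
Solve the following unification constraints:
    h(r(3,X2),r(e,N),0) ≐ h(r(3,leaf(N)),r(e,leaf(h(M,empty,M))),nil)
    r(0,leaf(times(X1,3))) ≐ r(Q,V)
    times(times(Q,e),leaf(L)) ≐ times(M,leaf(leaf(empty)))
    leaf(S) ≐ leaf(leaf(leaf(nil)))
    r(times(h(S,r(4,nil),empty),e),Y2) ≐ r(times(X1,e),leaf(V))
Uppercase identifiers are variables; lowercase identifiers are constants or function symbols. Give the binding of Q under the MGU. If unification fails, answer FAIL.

FAIL

Decompose h/3: r(3,X2) ≐ r(3,leaf(N)),  r(e,N) ≐ r(e,leaf(h(M,empty,M))),  0 ≐ nil.
Decompose r/2: 3 ≐ 3,  X2 ≐ leaf(N).
Delete trivial equation 3 ≐ 3.
Bind X2 := leaf(N); no other remaining equation mentions X2.
Decompose r/2: e ≐ e,  N ≐ leaf(h(M,empty,M)).
Delete trivial equation e ≐ e.
Bind N := leaf(h(M,empty,M)); no other remaining equation mentions N. Substituting into the earlier binding gives X2 := leaf(leaf(h(M,empty,M))).
Clash: constants 0 and nil differ; no unifier exists.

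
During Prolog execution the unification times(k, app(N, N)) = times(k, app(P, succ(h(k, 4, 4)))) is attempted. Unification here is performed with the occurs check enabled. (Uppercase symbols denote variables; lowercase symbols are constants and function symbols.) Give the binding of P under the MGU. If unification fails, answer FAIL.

succ(h(k, 4, 4))

Decompose times/2: k = k,  app(N, N) = app(P, succ(h(k, 4, 4))).
Delete trivial equation k = k.
Decompose app/2: N = P,  N = succ(h(k, 4, 4)).
Bind N := P; substituting into the remaining equation gives: P = succ(h(k, 4, 4)).
Bind P := succ(h(k, 4, 4)). Substituting into the earlier binding gives N := succ(h(k, 4, 4)).
MGU = { N ↦ succ(h(k, 4, 4)), P ↦ succ(h(k, 4, 4)) }, so P ↦ succ(h(k, 4, 4)).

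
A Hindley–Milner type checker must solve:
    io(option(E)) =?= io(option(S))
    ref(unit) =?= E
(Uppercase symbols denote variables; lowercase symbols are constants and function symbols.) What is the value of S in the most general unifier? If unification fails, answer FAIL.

Decompose io/1: option(E) =?= option(S).
Decompose option/1: E =?= S.
Bind E := S; substituting into the remaining equation gives: ref(unit) =?= S.
Bind S := ref(unit). Substituting into the earlier binding gives E := ref(unit).
MGU = { E ↦ ref(unit), S ↦ ref(unit) }, so S ↦ ref(unit).

ref(unit)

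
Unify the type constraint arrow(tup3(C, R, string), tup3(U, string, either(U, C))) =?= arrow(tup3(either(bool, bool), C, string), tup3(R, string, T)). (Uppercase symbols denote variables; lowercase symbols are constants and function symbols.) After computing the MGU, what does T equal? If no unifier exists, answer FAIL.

Decompose arrow/2: tup3(C, R, string) =?= tup3(either(bool, bool), C, string),  tup3(U, string, either(U, C)) =?= tup3(R, string, T).
Decompose tup3/3: C =?= either(bool, bool),  R =?= C,  string =?= string.
Bind C := either(bool, bool); substituting into the 2 remaining equations that mention C gives: R =?= either(bool, bool),  tup3(U, string, either(U, either(bool, bool))) =?= tup3(R, string, T).
Bind R := either(bool, bool); substituting into the one remaining equation that mentions R gives: tup3(U, string, either(U, either(bool, bool))) =?= tup3(either(bool, bool), string, T).
Delete trivial equation string =?= string.
Decompose tup3/3: U =?= either(bool, bool),  string =?= string,  either(U, either(bool, bool)) =?= T.
Bind U := either(bool, bool); substituting into the one remaining equation that mentions U gives: either(either(bool, bool), either(bool, bool)) =?= T.
Delete trivial equation string =?= string.
Bind T := either(either(bool, bool), either(bool, bool)).
MGU = { C -> either(bool, bool), R -> either(bool, bool), U -> either(bool, bool), T -> either(either(bool, bool), either(bool, bool)) }, so T -> either(either(bool, bool), either(bool, bool)).

either(either(bool, bool), either(bool, bool))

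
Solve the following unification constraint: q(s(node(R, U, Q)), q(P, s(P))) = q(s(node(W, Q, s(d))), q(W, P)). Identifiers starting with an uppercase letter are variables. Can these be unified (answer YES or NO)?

Decompose q/2: s(node(R, U, Q)) = s(node(W, Q, s(d))),  q(P, s(P)) = q(W, P).
Decompose s/1: node(R, U, Q) = node(W, Q, s(d)).
Decompose node/3: R = W,  U = Q,  Q = s(d).
Bind R := W; no other remaining equation mentions R.
Bind U := Q; no other remaining equation mentions U.
Bind Q := s(d); no other remaining equation mentions Q. Substituting into the earlier binding gives U := s(d).
Decompose q/2: P = W,  s(P) = P.
Bind P := W; substituting into the remaining equation gives: s(W) = W.
Occurs check fails: W occurs in s(W); the equation W = s(W) has no finite solution.

NO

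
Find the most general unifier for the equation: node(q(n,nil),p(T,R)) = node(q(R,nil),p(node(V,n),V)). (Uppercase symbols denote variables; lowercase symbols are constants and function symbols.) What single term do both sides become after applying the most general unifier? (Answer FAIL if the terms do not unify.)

Decompose node/2: q(n,nil) = q(R,nil),  p(T,R) = p(node(V,n),V).
Decompose q/2: n = R,  nil = nil.
Bind R := n; substituting into the one remaining equation that mentions R gives: p(T,n) = p(node(V,n),V).
Delete trivial equation nil = nil.
Decompose p/2: T = node(V,n),  n = V.
Bind T := node(V,n); no other remaining equation mentions T.
Bind V := n. Substituting into the earlier binding gives T := node(n,n).
Applying the MGU to either side gives node(q(n,nil),p(node(n,n),n)).

node(q(n,nil),p(node(n,n),n))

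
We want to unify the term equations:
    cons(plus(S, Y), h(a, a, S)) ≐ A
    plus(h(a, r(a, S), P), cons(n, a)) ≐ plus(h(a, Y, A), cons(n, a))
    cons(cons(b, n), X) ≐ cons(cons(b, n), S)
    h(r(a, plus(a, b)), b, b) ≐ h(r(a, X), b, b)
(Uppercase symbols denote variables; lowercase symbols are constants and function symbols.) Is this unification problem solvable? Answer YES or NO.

Bind A := cons(plus(S, Y), h(a, a, S)); substituting into the one remaining equation that mentions A gives: plus(h(a, r(a, S), P), cons(n, a)) ≐ plus(h(a, Y, cons(plus(S, Y), h(a, a, S))), cons(n, a)).
Decompose plus/2: h(a, r(a, S), P) ≐ h(a, Y, cons(plus(S, Y), h(a, a, S))),  cons(n, a) ≐ cons(n, a).
Decompose h/3: a ≐ a,  r(a, S) ≐ Y,  P ≐ cons(plus(S, Y), h(a, a, S)).
Delete trivial equation a ≐ a.
Bind Y := r(a, S); substituting into the one remaining equation that mentions Y gives: P ≐ cons(plus(S, r(a, S)), h(a, a, S)). Substituting into the earlier binding gives A := cons(plus(S, r(a, S)), h(a, a, S)).
Bind P := cons(plus(S, r(a, S)), h(a, a, S)); no other remaining equation mentions P.
Delete trivial equation cons(n, a) ≐ cons(n, a).
Decompose cons/2: cons(b, n) ≐ cons(b, n),  X ≐ S.
Delete trivial equation cons(b, n) ≐ cons(b, n).
Bind X := S; substituting into the remaining equation gives: h(r(a, plus(a, b)), b, b) ≐ h(r(a, S), b, b).
Decompose h/3: r(a, plus(a, b)) ≐ r(a, S),  b ≐ b,  b ≐ b.
Decompose r/2: a ≐ a,  plus(a, b) ≐ S.
Delete trivial equation a ≐ a.
Bind S := plus(a, b); no other remaining equation mentions S. Substituting into the earlier bindings gives A := cons(plus(plus(a, b), r(a, plus(a, b))), h(a, a, plus(a, b))), Y := r(a, plus(a, b)), P := cons(plus(plus(a, b), r(a, plus(a, b))), h(a, a, plus(a, b))), X := plus(a, b).
Delete trivial equation b ≐ b.
Delete trivial equation b ≐ b.
No equations remain and no clash or occurs-check failure arose, so a unifier exists.

YES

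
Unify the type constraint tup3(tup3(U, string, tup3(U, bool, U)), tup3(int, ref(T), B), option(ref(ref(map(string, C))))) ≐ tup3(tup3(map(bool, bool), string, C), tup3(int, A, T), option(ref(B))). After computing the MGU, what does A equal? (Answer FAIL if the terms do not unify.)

ref(ref(map(string, tup3(map(bool, bool), bool, map(bool, bool)))))

Decompose tup3/3: tup3(U, string, tup3(U, bool, U)) ≐ tup3(map(bool, bool), string, C),  tup3(int, ref(T), B) ≐ tup3(int, A, T),  option(ref(ref(map(string, C)))) ≐ option(ref(B)).
Decompose tup3/3: U ≐ map(bool, bool),  string ≐ string,  tup3(U, bool, U) ≐ C.
Bind U := map(bool, bool); substituting into the one remaining equation that mentions U gives: tup3(map(bool, bool), bool, map(bool, bool)) ≐ C.
Delete trivial equation string ≐ string.
Bind C := tup3(map(bool, bool), bool, map(bool, bool)); substituting into the one remaining equation that mentions C gives: option(ref(ref(map(string, tup3(map(bool, bool), bool, map(bool, bool)))))) ≐ option(ref(B)).
Decompose tup3/3: int ≐ int,  ref(T) ≐ A,  B ≐ T.
Delete trivial equation int ≐ int.
Bind A := ref(T); no other remaining equation mentions A.
Bind B := T; substituting into the remaining equation gives: option(ref(ref(map(string, tup3(map(bool, bool), bool, map(bool, bool)))))) ≐ option(ref(T)).
Decompose option/1: ref(ref(map(string, tup3(map(bool, bool), bool, map(bool, bool))))) ≐ ref(T).
Decompose ref/1: ref(map(string, tup3(map(bool, bool), bool, map(bool, bool)))) ≐ T.
Bind T := ref(map(string, tup3(map(bool, bool), bool, map(bool, bool)))). Substituting into the earlier bindings gives A := ref(ref(map(string, tup3(map(bool, bool), bool, map(bool, bool))))), B := ref(map(string, tup3(map(bool, bool), bool, map(bool, bool)))).
MGU = { U := map(bool, bool), C := tup3(map(bool, bool), bool, map(bool, bool)), A := ref(ref(map(string, tup3(map(bool, bool), bool, map(bool, bool))))), B := ref(map(string, tup3(map(bool, bool), bool, map(bool, bool)))), T := ref(map(string, tup3(map(bool, bool), bool, map(bool, bool)))) }, so A := ref(ref(map(string, tup3(map(bool, bool), bool, map(bool, bool))))).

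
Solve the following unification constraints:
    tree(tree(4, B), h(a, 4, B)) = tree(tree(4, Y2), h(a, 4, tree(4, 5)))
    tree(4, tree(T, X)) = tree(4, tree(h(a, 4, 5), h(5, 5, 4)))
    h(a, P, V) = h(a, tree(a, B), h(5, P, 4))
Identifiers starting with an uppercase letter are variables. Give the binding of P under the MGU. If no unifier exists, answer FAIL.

tree(a, tree(4, 5))

Decompose tree/2: tree(4, B) = tree(4, Y2),  h(a, 4, B) = h(a, 4, tree(4, 5)).
Decompose tree/2: 4 = 4,  B = Y2.
Delete trivial equation 4 = 4.
Bind B := Y2; substituting into the 2 remaining equations that mention B gives: h(a, 4, Y2) = h(a, 4, tree(4, 5)),  h(a, P, V) = h(a, tree(a, Y2), h(5, P, 4)).
Decompose h/3: a = a,  4 = 4,  Y2 = tree(4, 5).
Delete trivial equation a = a.
Delete trivial equation 4 = 4.
Bind Y2 := tree(4, 5); substituting into the one remaining equation that mentions Y2 gives: h(a, P, V) = h(a, tree(a, tree(4, 5)), h(5, P, 4)). Substituting into the earlier binding gives B := tree(4, 5).
Decompose tree/2: 4 = 4,  tree(T, X) = tree(h(a, 4, 5), h(5, 5, 4)).
Delete trivial equation 4 = 4.
Decompose tree/2: T = h(a, 4, 5),  X = h(5, 5, 4).
Bind T := h(a, 4, 5); no other remaining equation mentions T.
Bind X := h(5, 5, 4); no other remaining equation mentions X.
Decompose h/3: a = a,  P = tree(a, tree(4, 5)),  V = h(5, P, 4).
Delete trivial equation a = a.
Bind P := tree(a, tree(4, 5)); substituting into the remaining equation gives: V = h(5, tree(a, tree(4, 5)), 4).
Bind V := h(5, tree(a, tree(4, 5)), 4).
MGU = { B -> tree(4, 5), Y2 -> tree(4, 5), T -> h(a, 4, 5), X -> h(5, 5, 4), P -> tree(a, tree(4, 5)), V -> h(5, tree(a, tree(4, 5)), 4) }, so P -> tree(a, tree(4, 5)).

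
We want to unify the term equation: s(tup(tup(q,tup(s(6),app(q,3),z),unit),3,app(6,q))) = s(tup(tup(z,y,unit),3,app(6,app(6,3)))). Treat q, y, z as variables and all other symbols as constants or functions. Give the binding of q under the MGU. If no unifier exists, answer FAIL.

app(6,3)

Decompose s/1: tup(tup(q,tup(s(6),app(q,3),z),unit),3,app(6,q)) = tup(tup(z,y,unit),3,app(6,app(6,3))).
Decompose tup/3: tup(q,tup(s(6),app(q,3),z),unit) = tup(z,y,unit),  3 = 3,  app(6,q) = app(6,app(6,3)).
Decompose tup/3: q = z,  tup(s(6),app(q,3),z) = y,  unit = unit.
Bind q := z; substituting into the 2 remaining equations that mention q gives: tup(s(6),app(z,3),z) = y,  app(6,z) = app(6,app(6,3)).
Bind y := tup(s(6),app(z,3),z); no other remaining equation mentions y.
Delete trivial equation unit = unit.
Delete trivial equation 3 = 3.
Decompose app/2: 6 = 6,  z = app(6,3).
Delete trivial equation 6 = 6.
Bind z := app(6,3). Substituting into the earlier bindings gives q := app(6,3), y := tup(s(6),app(app(6,3),3),app(6,3)).
MGU = { q ↦ app(6,3), y ↦ tup(s(6),app(app(6,3),3),app(6,3)), z ↦ app(6,3) }, so q ↦ app(6,3).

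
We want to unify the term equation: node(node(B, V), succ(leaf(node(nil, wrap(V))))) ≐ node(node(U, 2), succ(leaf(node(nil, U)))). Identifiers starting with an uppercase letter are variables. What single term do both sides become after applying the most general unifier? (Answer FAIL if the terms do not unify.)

node(node(wrap(2), 2), succ(leaf(node(nil, wrap(2)))))

Decompose node/2: node(B, V) ≐ node(U, 2),  succ(leaf(node(nil, wrap(V)))) ≐ succ(leaf(node(nil, U))).
Decompose node/2: B ≐ U,  V ≐ 2.
Bind B := U; no other remaining equation mentions B.
Bind V := 2; substituting into the remaining equation gives: succ(leaf(node(nil, wrap(2)))) ≐ succ(leaf(node(nil, U))).
Decompose succ/1: leaf(node(nil, wrap(2))) ≐ leaf(node(nil, U)).
Decompose leaf/1: node(nil, wrap(2)) ≐ node(nil, U).
Decompose node/2: nil ≐ nil,  wrap(2) ≐ U.
Delete trivial equation nil ≐ nil.
Bind U := wrap(2). Substituting into the earlier binding gives B := wrap(2).
Applying the MGU to either side gives node(node(wrap(2), 2), succ(leaf(node(nil, wrap(2))))).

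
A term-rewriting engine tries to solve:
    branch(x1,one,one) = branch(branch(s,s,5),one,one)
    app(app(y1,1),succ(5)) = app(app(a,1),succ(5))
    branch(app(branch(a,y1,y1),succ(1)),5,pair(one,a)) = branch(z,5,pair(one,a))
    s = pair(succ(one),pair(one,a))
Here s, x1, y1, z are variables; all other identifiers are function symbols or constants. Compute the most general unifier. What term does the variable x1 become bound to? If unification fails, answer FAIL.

Decompose branch/3: x1 = branch(s,s,5),  one = one,  one = one.
Bind x1 := branch(s,s,5); no other remaining equation mentions x1.
Delete trivial equation one = one.
Delete trivial equation one = one.
Decompose app/2: app(y1,1) = app(a,1),  succ(5) = succ(5).
Decompose app/2: y1 = a,  1 = 1.
Bind y1 := a; substituting into the one remaining equation that mentions y1 gives: branch(app(branch(a,a,a),succ(1)),5,pair(one,a)) = branch(z,5,pair(one,a)).
Delete trivial equation 1 = 1.
Delete trivial equation succ(5) = succ(5).
Decompose branch/3: app(branch(a,a,a),succ(1)) = z,  5 = 5,  pair(one,a) = pair(one,a).
Bind z := app(branch(a,a,a),succ(1)); no other remaining equation mentions z.
Delete trivial equation 5 = 5.
Delete trivial equation pair(one,a) = pair(one,a).
Bind s := pair(succ(one),pair(one,a)). Substituting into the earlier binding gives x1 := branch(pair(succ(one),pair(one,a)),pair(succ(one),pair(one,a)),5).
MGU = { x1 ↦ branch(pair(succ(one),pair(one,a)),pair(succ(one),pair(one,a)),5), y1 ↦ a, z ↦ app(branch(a,a,a),succ(1)), s ↦ pair(succ(one),pair(one,a)) }, so x1 ↦ branch(pair(succ(one),pair(one,a)),pair(succ(one),pair(one,a)),5).

branch(pair(succ(one),pair(one,a)),pair(succ(one),pair(one,a)),5)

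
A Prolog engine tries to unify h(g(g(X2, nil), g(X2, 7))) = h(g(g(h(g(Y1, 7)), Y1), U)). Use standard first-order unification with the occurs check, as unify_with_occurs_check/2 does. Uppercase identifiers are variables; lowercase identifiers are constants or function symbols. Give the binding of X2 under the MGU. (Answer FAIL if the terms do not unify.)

h(g(nil, 7))

Decompose h/1: g(g(X2, nil), g(X2, 7)) = g(g(h(g(Y1, 7)), Y1), U).
Decompose g/2: g(X2, nil) = g(h(g(Y1, 7)), Y1),  g(X2, 7) = U.
Decompose g/2: X2 = h(g(Y1, 7)),  nil = Y1.
Bind X2 := h(g(Y1, 7)); substituting into the one remaining equation that mentions X2 gives: g(h(g(Y1, 7)), 7) = U.
Bind Y1 := nil; substituting into the remaining equation gives: g(h(g(nil, 7)), 7) = U. Substituting into the earlier binding gives X2 := h(g(nil, 7)).
Bind U := g(h(g(nil, 7)), 7).
MGU = { X2 = h(g(nil, 7)), Y1 = nil, U = g(h(g(nil, 7)), 7) }, so X2 = h(g(nil, 7)).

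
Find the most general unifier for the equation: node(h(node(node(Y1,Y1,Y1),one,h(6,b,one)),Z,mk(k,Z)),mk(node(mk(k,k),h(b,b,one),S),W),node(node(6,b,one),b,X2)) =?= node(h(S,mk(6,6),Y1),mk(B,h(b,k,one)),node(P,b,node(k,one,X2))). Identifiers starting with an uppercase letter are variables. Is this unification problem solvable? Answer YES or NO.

Decompose node/3: h(node(node(Y1,Y1,Y1),one,h(6,b,one)),Z,mk(k,Z)) =?= h(S,mk(6,6),Y1),  mk(node(mk(k,k),h(b,b,one),S),W) =?= mk(B,h(b,k,one)),  node(node(6,b,one),b,X2) =?= node(P,b,node(k,one,X2)).
Decompose h/3: node(node(Y1,Y1,Y1),one,h(6,b,one)) =?= S,  Z =?= mk(6,6),  mk(k,Z) =?= Y1.
Bind S := node(node(Y1,Y1,Y1),one,h(6,b,one)); substituting into the one remaining equation that mentions S gives: mk(node(mk(k,k),h(b,b,one),node(node(Y1,Y1,Y1),one,h(6,b,one))),W) =?= mk(B,h(b,k,one)).
Bind Z := mk(6,6); substituting into the one remaining equation that mentions Z gives: mk(k,mk(6,6)) =?= Y1.
Bind Y1 := mk(k,mk(6,6)); substituting into the one remaining equation that mentions Y1 gives: mk(node(mk(k,k),h(b,b,one),node(node(mk(k,mk(6,6)),mk(k,mk(6,6)),mk(k,mk(6,6))),one,h(6,b,one))),W) =?= mk(B,h(b,k,one)). Substituting into the earlier binding gives S := node(node(mk(k,mk(6,6)),mk(k,mk(6,6)),mk(k,mk(6,6))),one,h(6,b,one)).
Decompose mk/2: node(mk(k,k),h(b,b,one),node(node(mk(k,mk(6,6)),mk(k,mk(6,6)),mk(k,mk(6,6))),one,h(6,b,one))) =?= B,  W =?= h(b,k,one).
Bind B := node(mk(k,k),h(b,b,one),node(node(mk(k,mk(6,6)),mk(k,mk(6,6)),mk(k,mk(6,6))),one,h(6,b,one))); no other remaining equation mentions B.
Bind W := h(b,k,one); no other remaining equation mentions W.
Decompose node/3: node(6,b,one) =?= P,  b =?= b,  X2 =?= node(k,one,X2).
Bind P := node(6,b,one); no other remaining equation mentions P.
Delete trivial equation b =?= b.
Occurs check fails: X2 occurs in node(k,one,X2); the equation X2 =?= node(k,one,X2) has no finite solution.

NO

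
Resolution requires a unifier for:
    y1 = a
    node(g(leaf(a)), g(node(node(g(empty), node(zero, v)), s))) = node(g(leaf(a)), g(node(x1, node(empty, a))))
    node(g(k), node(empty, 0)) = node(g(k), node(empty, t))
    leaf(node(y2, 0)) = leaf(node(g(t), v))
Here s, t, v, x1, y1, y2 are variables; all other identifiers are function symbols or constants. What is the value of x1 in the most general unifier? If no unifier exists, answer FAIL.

node(g(empty), node(zero, 0))

Bind y1 := a; no other remaining equation mentions y1.
Decompose node/2: g(leaf(a)) = g(leaf(a)),  g(node(node(g(empty), node(zero, v)), s)) = g(node(x1, node(empty, a))).
Delete trivial equation g(leaf(a)) = g(leaf(a)).
Decompose g/1: node(node(g(empty), node(zero, v)), s) = node(x1, node(empty, a)).
Decompose node/2: node(g(empty), node(zero, v)) = x1,  s = node(empty, a).
Bind x1 := node(g(empty), node(zero, v)); no other remaining equation mentions x1.
Bind s := node(empty, a); no other remaining equation mentions s.
Decompose node/2: g(k) = g(k),  node(empty, 0) = node(empty, t).
Delete trivial equation g(k) = g(k).
Decompose node/2: empty = empty,  0 = t.
Delete trivial equation empty = empty.
Bind t := 0; substituting into the remaining equation gives: leaf(node(y2, 0)) = leaf(node(g(0), v)).
Decompose leaf/1: node(y2, 0) = node(g(0), v).
Decompose node/2: y2 = g(0),  0 = v.
Bind y2 := g(0); no other remaining equation mentions y2.
Bind v := 0. Substituting into the earlier binding gives x1 := node(g(empty), node(zero, 0)).
MGU = { y1 ↦ a, x1 ↦ node(g(empty), node(zero, 0)), s ↦ node(empty, a), t ↦ 0, y2 ↦ g(0), v ↦ 0 }, so x1 ↦ node(g(empty), node(zero, 0)).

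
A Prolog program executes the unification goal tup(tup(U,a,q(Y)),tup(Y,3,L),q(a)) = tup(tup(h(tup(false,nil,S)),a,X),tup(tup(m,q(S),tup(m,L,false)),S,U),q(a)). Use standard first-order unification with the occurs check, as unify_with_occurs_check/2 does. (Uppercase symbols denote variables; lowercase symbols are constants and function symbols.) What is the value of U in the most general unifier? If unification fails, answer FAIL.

Decompose tup/3: tup(U,a,q(Y)) = tup(h(tup(false,nil,S)),a,X),  tup(Y,3,L) = tup(tup(m,q(S),tup(m,L,false)),S,U),  q(a) = q(a).
Decompose tup/3: U = h(tup(false,nil,S)),  a = a,  q(Y) = X.
Bind U := h(tup(false,nil,S)); substituting into the one remaining equation that mentions U gives: tup(Y,3,L) = tup(tup(m,q(S),tup(m,L,false)),S,h(tup(false,nil,S))).
Delete trivial equation a = a.
Bind X := q(Y); no other remaining equation mentions X.
Decompose tup/3: Y = tup(m,q(S),tup(m,L,false)),  3 = S,  L = h(tup(false,nil,S)).
Bind Y := tup(m,q(S),tup(m,L,false)); no other remaining equation mentions Y. Substituting into the earlier binding gives X := q(tup(m,q(S),tup(m,L,false))).
Bind S := 3; substituting into the one remaining equation that mentions S gives: L = h(tup(false,nil,3)). Substituting into the earlier bindings gives U := h(tup(false,nil,3)), X := q(tup(m,q(3),tup(m,L,false))), Y := tup(m,q(3),tup(m,L,false)).
Bind L := h(tup(false,nil,3)); no other remaining equation mentions L. Substituting into the earlier bindings gives X := q(tup(m,q(3),tup(m,h(tup(false,nil,3)),false))), Y := tup(m,q(3),tup(m,h(tup(false,nil,3)),false)).
Delete trivial equation q(a) = q(a).
MGU = { U = h(tup(false,nil,3)), X = q(tup(m,q(3),tup(m,h(tup(false,nil,3)),false))), Y = tup(m,q(3),tup(m,h(tup(false,nil,3)),false)), S = 3, L = h(tup(false,nil,3)) }, so U = h(tup(false,nil,3)).

h(tup(false,nil,3))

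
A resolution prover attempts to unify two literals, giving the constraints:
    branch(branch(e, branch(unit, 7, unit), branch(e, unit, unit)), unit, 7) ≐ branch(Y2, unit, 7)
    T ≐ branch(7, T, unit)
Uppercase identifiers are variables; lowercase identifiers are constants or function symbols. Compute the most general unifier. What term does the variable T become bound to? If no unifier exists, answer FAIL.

FAIL

Decompose branch/3: branch(e, branch(unit, 7, unit), branch(e, unit, unit)) ≐ Y2,  unit ≐ unit,  7 ≐ 7.
Bind Y2 := branch(e, branch(unit, 7, unit), branch(e, unit, unit)); no other remaining equation mentions Y2.
Delete trivial equation unit ≐ unit.
Delete trivial equation 7 ≐ 7.
Occurs check fails: T occurs in branch(7, T, unit); the equation T ≐ branch(7, T, unit) has no finite solution.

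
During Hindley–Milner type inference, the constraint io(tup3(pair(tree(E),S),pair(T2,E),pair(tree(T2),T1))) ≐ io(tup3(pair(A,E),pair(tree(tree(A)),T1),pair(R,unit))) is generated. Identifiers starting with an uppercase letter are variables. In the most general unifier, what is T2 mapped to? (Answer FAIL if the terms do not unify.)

tree(tree(tree(unit)))

Decompose io/1: tup3(pair(tree(E),S),pair(T2,E),pair(tree(T2),T1)) ≐ tup3(pair(A,E),pair(tree(tree(A)),T1),pair(R,unit)).
Decompose tup3/3: pair(tree(E),S) ≐ pair(A,E),  pair(T2,E) ≐ pair(tree(tree(A)),T1),  pair(tree(T2),T1) ≐ pair(R,unit).
Decompose pair/2: tree(E) ≐ A,  S ≐ E.
Bind A := tree(E); substituting into the one remaining equation that mentions A gives: pair(T2,E) ≐ pair(tree(tree(tree(E))),T1).
Bind S := E; no other remaining equation mentions S.
Decompose pair/2: T2 ≐ tree(tree(tree(E))),  E ≐ T1.
Bind T2 := tree(tree(tree(E))); substituting into the one remaining equation that mentions T2 gives: pair(tree(tree(tree(tree(E)))),T1) ≐ pair(R,unit).
Bind E := T1; substituting into the remaining equation gives: pair(tree(tree(tree(tree(T1)))),T1) ≐ pair(R,unit). Substituting into the earlier bindings gives A := tree(T1), S := T1, T2 := tree(tree(tree(T1))).
Decompose pair/2: tree(tree(tree(tree(T1)))) ≐ R,  T1 ≐ unit.
Bind R := tree(tree(tree(tree(T1)))); no other remaining equation mentions R.
Bind T1 := unit. Substituting into the earlier bindings gives A := tree(unit), S := unit, T2 := tree(tree(tree(unit))), E := unit, R := tree(tree(tree(tree(unit)))).
MGU = { A ↦ tree(unit), S ↦ unit, T2 ↦ tree(tree(tree(unit))), E ↦ unit, R ↦ tree(tree(tree(tree(unit)))), T1 ↦ unit }, so T2 ↦ tree(tree(tree(unit))).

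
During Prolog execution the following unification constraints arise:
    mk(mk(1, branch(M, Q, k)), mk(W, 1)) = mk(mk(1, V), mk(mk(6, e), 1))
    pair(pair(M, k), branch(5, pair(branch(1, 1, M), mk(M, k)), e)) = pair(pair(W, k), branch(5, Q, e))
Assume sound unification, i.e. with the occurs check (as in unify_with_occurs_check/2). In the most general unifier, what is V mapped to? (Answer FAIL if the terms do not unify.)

branch(mk(6, e), pair(branch(1, 1, mk(6, e)), mk(mk(6, e), k)), k)

Decompose mk/2: mk(1, branch(M, Q, k)) = mk(1, V),  mk(W, 1) = mk(mk(6, e), 1).
Decompose mk/2: 1 = 1,  branch(M, Q, k) = V.
Delete trivial equation 1 = 1.
Bind V := branch(M, Q, k); no other remaining equation mentions V.
Decompose mk/2: W = mk(6, e),  1 = 1.
Bind W := mk(6, e); substituting into the one remaining equation that mentions W gives: pair(pair(M, k), branch(5, pair(branch(1, 1, M), mk(M, k)), e)) = pair(pair(mk(6, e), k), branch(5, Q, e)).
Delete trivial equation 1 = 1.
Decompose pair/2: pair(M, k) = pair(mk(6, e), k),  branch(5, pair(branch(1, 1, M), mk(M, k)), e) = branch(5, Q, e).
Decompose pair/2: M = mk(6, e),  k = k.
Bind M := mk(6, e); substituting into the one remaining equation that mentions M gives: branch(5, pair(branch(1, 1, mk(6, e)), mk(mk(6, e), k)), e) = branch(5, Q, e). Substituting into the earlier binding gives V := branch(mk(6, e), Q, k).
Delete trivial equation k = k.
Decompose branch/3: 5 = 5,  pair(branch(1, 1, mk(6, e)), mk(mk(6, e), k)) = Q,  e = e.
Delete trivial equation 5 = 5.
Bind Q := pair(branch(1, 1, mk(6, e)), mk(mk(6, e), k)); no other remaining equation mentions Q. Substituting into the earlier binding gives V := branch(mk(6, e), pair(branch(1, 1, mk(6, e)), mk(mk(6, e), k)), k).
Delete trivial equation e = e.
MGU = { V ↦ branch(mk(6, e), pair(branch(1, 1, mk(6, e)), mk(mk(6, e), k)), k), W ↦ mk(6, e), M ↦ mk(6, e), Q ↦ pair(branch(1, 1, mk(6, e)), mk(mk(6, e), k)) }, so V ↦ branch(mk(6, e), pair(branch(1, 1, mk(6, e)), mk(mk(6, e), k)), k).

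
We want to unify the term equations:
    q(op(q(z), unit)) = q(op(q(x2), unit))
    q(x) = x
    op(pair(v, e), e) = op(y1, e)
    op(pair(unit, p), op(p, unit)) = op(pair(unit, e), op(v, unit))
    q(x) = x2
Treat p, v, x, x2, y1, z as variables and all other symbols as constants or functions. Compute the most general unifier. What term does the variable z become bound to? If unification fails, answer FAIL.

FAIL

Decompose q/1: op(q(z), unit) = op(q(x2), unit).
Decompose op/2: q(z) = q(x2),  unit = unit.
Decompose q/1: z = x2.
Bind z := x2; no other remaining equation mentions z.
Delete trivial equation unit = unit.
Occurs check fails: x occurs in q(x); the equation x = q(x) has no finite solution.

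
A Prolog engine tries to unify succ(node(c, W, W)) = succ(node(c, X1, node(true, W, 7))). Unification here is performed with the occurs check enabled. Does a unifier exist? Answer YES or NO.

Decompose succ/1: node(c, W, W) = node(c, X1, node(true, W, 7)).
Decompose node/3: c = c,  W = X1,  W = node(true, W, 7).
Delete trivial equation c = c.
Bind W := X1; substituting into the remaining equation gives: X1 = node(true, X1, 7).
Occurs check fails: X1 occurs in node(true, X1, 7); the equation X1 = node(true, X1, 7) has no finite solution.

NO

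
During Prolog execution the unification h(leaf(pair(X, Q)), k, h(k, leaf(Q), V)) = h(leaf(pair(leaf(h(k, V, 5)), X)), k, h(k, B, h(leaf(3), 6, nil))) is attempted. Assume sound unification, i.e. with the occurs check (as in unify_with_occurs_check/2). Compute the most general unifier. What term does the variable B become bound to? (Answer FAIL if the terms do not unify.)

leaf(leaf(h(k, h(leaf(3), 6, nil), 5)))

Decompose h/3: leaf(pair(X, Q)) = leaf(pair(leaf(h(k, V, 5)), X)),  k = k,  h(k, leaf(Q), V) = h(k, B, h(leaf(3), 6, nil)).
Decompose leaf/1: pair(X, Q) = pair(leaf(h(k, V, 5)), X).
Decompose pair/2: X = leaf(h(k, V, 5)),  Q = X.
Bind X := leaf(h(k, V, 5)); substituting into the one remaining equation that mentions X gives: Q = leaf(h(k, V, 5)).
Bind Q := leaf(h(k, V, 5)); substituting into the one remaining equation that mentions Q gives: h(k, leaf(leaf(h(k, V, 5))), V) = h(k, B, h(leaf(3), 6, nil)).
Delete trivial equation k = k.
Decompose h/3: k = k,  leaf(leaf(h(k, V, 5))) = B,  V = h(leaf(3), 6, nil).
Delete trivial equation k = k.
Bind B := leaf(leaf(h(k, V, 5))); no other remaining equation mentions B.
Bind V := h(leaf(3), 6, nil). Substituting into the earlier bindings gives X := leaf(h(k, h(leaf(3), 6, nil), 5)), Q := leaf(h(k, h(leaf(3), 6, nil), 5)), B := leaf(leaf(h(k, h(leaf(3), 6, nil), 5))).
MGU = { X -> leaf(h(k, h(leaf(3), 6, nil), 5)), Q -> leaf(h(k, h(leaf(3), 6, nil), 5)), B -> leaf(leaf(h(k, h(leaf(3), 6, nil), 5))), V -> h(leaf(3), 6, nil) }, so B -> leaf(leaf(h(k, h(leaf(3), 6, nil), 5))).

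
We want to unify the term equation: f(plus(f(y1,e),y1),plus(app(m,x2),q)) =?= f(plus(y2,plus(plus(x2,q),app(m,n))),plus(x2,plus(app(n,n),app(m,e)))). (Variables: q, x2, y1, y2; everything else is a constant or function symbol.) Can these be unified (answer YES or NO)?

Decompose f/2: plus(f(y1,e),y1) =?= plus(y2,plus(plus(x2,q),app(m,n))),  plus(app(m,x2),q) =?= plus(x2,plus(app(n,n),app(m,e))).
Decompose plus/2: f(y1,e) =?= y2,  y1 =?= plus(plus(x2,q),app(m,n)).
Bind y2 := f(y1,e); no other remaining equation mentions y2.
Bind y1 := plus(plus(x2,q),app(m,n)); no other remaining equation mentions y1. Substituting into the earlier binding gives y2 := f(plus(plus(x2,q),app(m,n)),e).
Decompose plus/2: app(m,x2) =?= x2,  q =?= plus(app(n,n),app(m,e)).
Occurs check fails: x2 occurs in app(m,x2); the equation x2 =?= app(m,x2) has no finite solution.

NO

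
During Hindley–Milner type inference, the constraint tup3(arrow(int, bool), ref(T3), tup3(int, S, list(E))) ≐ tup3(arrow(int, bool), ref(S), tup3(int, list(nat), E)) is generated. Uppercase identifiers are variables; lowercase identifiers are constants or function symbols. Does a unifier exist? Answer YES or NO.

NO

Decompose tup3/3: arrow(int, bool) ≐ arrow(int, bool),  ref(T3) ≐ ref(S),  tup3(int, S, list(E)) ≐ tup3(int, list(nat), E).
Delete trivial equation arrow(int, bool) ≐ arrow(int, bool).
Decompose ref/1: T3 ≐ S.
Bind T3 := S; no other remaining equation mentions T3.
Decompose tup3/3: int ≐ int,  S ≐ list(nat),  list(E) ≐ E.
Delete trivial equation int ≐ int.
Bind S := list(nat); no other remaining equation mentions S. Substituting into the earlier binding gives T3 := list(nat).
Occurs check fails: E occurs in list(E); the equation E ≐ list(E) has no finite solution.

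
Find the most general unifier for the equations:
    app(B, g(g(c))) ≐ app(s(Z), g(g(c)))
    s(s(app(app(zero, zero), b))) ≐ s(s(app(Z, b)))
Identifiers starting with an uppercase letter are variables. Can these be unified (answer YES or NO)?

YES

Decompose app/2: B ≐ s(Z),  g(g(c)) ≐ g(g(c)).
Bind B := s(Z); no other remaining equation mentions B.
Delete trivial equation g(g(c)) ≐ g(g(c)).
Decompose s/1: s(app(app(zero, zero), b)) ≐ s(app(Z, b)).
Decompose s/1: app(app(zero, zero), b) ≐ app(Z, b).
Decompose app/2: app(zero, zero) ≐ Z,  b ≐ b.
Bind Z := app(zero, zero); no other remaining equation mentions Z. Substituting into the earlier binding gives B := s(app(zero, zero)).
Delete trivial equation b ≐ b.
No equations remain and no clash or occurs-check failure arose, so a unifier exists.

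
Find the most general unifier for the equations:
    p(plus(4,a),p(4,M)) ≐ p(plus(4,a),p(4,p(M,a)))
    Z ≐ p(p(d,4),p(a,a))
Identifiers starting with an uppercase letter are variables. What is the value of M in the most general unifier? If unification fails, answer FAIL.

Decompose p/2: plus(4,a) ≐ plus(4,a),  p(4,M) ≐ p(4,p(M,a)).
Delete trivial equation plus(4,a) ≐ plus(4,a).
Decompose p/2: 4 ≐ 4,  M ≐ p(M,a).
Delete trivial equation 4 ≐ 4.
Occurs check fails: M occurs in p(M,a); the equation M ≐ p(M,a) has no finite solution.

FAIL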